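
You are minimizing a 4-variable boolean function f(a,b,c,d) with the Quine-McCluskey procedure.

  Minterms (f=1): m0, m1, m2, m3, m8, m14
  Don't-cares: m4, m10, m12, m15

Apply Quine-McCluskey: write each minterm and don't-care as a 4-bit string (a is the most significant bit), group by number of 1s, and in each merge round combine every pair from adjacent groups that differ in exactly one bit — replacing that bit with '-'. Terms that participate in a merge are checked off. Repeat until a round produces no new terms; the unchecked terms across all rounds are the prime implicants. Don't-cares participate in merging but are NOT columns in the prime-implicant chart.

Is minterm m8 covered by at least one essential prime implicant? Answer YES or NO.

NO

[col 0] 0000*, 0001*, 0010*, 0011*, 0100*, 1000*, 1010*, 1100*, 1110*, 1111*
[col 1] -000*, -010*, -100*, 0-00*, 00-0*, 00-1*, 000-*, 001-*, 1-00*, 1-10*, 10-0*, 11-0*, 111-
[col 2] --00, -0-0, 00--, 1--0
Prime implicants: --00, -0-0, 00--, 1--0, 111-
PI chart (minterm → PIs covering it):
  0 | --00,-0-0,00--
  1 | 00--  (sole → essential)
  2 | -0-0,00--
  3 | 00--  (sole → essential)
  8 | --00,-0-0,1--0
  14 | 1--0,111-
Essential prime implicants: 00--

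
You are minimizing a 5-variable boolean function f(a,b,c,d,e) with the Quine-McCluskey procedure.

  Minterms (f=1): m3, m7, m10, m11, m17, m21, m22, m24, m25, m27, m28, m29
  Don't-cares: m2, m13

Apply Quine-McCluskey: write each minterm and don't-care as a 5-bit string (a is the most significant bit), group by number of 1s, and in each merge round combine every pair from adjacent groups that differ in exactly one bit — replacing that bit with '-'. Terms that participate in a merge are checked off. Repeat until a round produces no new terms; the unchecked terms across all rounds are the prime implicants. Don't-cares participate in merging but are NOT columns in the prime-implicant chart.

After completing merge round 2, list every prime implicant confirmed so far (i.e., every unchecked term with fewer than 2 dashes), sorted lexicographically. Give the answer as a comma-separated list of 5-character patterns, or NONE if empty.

-1011, -1101, 00-11, 10110, 110-1

Round 0: 00010✓ 00011✓ 00111✓ 01010✓ 01011✓ 01101✓ 10001✓ 10101✓ 10110 11000✓ 11001✓ 11011✓ 11100✓ 11101✓
Round 1: -1011 -1101 0-010✓ 0-011✓ 00-11 0001-✓ 0101-✓ 1-001✓ 1-101✓ 10-01✓ 11-00✓ 11-01✓ 110-1 1100-✓ 1110-✓
Round 2: 0-01- 1--01 11-0-
PIs = {-1011, -1101, 0-01-, 00-11, 1--01, 10110, 11-0-, 110-1}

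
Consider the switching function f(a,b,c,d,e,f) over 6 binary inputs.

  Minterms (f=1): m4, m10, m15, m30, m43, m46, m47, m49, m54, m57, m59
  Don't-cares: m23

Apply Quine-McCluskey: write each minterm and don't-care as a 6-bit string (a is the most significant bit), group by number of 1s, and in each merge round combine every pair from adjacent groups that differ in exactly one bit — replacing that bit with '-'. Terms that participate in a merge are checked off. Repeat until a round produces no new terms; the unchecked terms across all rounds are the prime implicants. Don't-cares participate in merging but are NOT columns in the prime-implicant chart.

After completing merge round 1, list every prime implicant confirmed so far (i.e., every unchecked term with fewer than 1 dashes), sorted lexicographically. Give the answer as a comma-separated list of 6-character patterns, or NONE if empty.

000100, 001010, 010111, 011110, 110110

[col 0] 000100, 001010, 001111*, 010111, 011110, 101011*, 101110*, 101111*, 110001*, 110110, 111001*, 111011*
[col 1] -01111, 1-1011, 101-11, 10111-, 11-001, 1110-1
Prime implicants: -01111, 000100, 001010, 010111, 011110, 1-1011, 101-11, 10111-, 11-001, 110110, 1110-1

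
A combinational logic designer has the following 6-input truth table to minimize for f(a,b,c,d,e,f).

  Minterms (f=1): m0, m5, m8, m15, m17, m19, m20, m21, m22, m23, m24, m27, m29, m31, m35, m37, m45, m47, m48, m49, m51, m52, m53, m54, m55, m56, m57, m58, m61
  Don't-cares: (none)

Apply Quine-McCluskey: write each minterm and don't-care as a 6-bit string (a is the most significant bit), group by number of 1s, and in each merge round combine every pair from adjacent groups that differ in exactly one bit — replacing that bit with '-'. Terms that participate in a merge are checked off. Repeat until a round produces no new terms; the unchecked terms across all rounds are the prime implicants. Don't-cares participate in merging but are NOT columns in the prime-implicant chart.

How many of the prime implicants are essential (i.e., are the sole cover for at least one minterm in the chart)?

size-2^0 implicants → 000000(✓)  000101(✓)  001000(✓)  001111(✓)  010001(✓)  010011(✓)  010100(✓)  010101(✓)  010110(✓)  010111(✓)  011000(✓)  011011(✓)  011101(✓)  011111(✓)  100011(✓)  100101(✓)  101101(✓)  101111(✓)  110000(✓)  110001(✓)  110011(✓)  110100(✓)  110101(✓)  110110(✓)  110111(✓)  111000(✓)  111001(✓)  111010(✓)  111101(✓)
size-2^1 implicants → -00101(✓)  -01111  -10001(✓)  -10011(✓)  -10100(✓)  -10101(✓)  -10110(✓)  -10111(✓)  -11000  -11101(✓)  0-0101(✓)  0-1000  0-1111  00-000  01-011(✓)  01-101(✓)  01-111(✓)  010-01(✓)  010-11(✓)  0100-1(✓)  0101-0(✓)  0101-1(✓)  01010-(✓)  01011-(✓)  011-11(✓)  0111-1(✓)  1-0011  1-0101(✓)  1-1101(✓)  10-101(✓)  1011-1  11-000(✓)  11-001(✓)  11-101(✓)  110-00(✓)  110-01(✓)  110-11(✓)  1100-1(✓)  11000-(✓)  1101-0(✓)  1101-1(✓)  11010-(✓)  11011-(✓)  111-01(✓)  1110-0  11100-(✓)
size-2^2 implicants → --0101  -1-101  -10-01(✓)  -10-11(✓)  -100-1(✓)  -101-0(✓)  -101-1(✓)  -1010-(✓)  -1011-(✓)  01--11  01-1-1  010--1(✓)  0101--(✓)  1--101  11--01  11-00-  110--1(✓)  110-0-  1101--(✓)
size-2^3 implicants → -10--1  -101--
Unchecked terms (primes): --0101, -01111, -1-101, -10--1, -101--, -11000, 0-1000, 0-1111, 00-000, 01--11, 01-1-1, 1--101, 1-0011, 1011-1, 11--01, 11-00-, 110-0-, 1110-0
Minterm coverage:
  m0 ⊆ 00-000 [E]
  m5 ⊆ --0101 [E]
  m8 ⊆ 0-1000,00-000
  m15 ⊆ -01111,0-1111
  m17 ⊆ -10--1 [E]
  m19 ⊆ -10--1,01--11
  m20 ⊆ -101-- [E]
  m21 ⊆ --0101,-1-101,-10--1,-101--,01-1-1
  m22 ⊆ -101-- [E]
  m23 ⊆ -10--1,-101--,01--11,01-1-1
  m24 ⊆ -11000,0-1000
  m27 ⊆ 01--11 [E]
  m29 ⊆ -1-101,01-1-1
  m31 ⊆ 0-1111,01--11,01-1-1
  m35 ⊆ 1-0011 [E]
  m37 ⊆ --0101,1--101
  m45 ⊆ 1--101,1011-1
  m47 ⊆ -01111,1011-1
  m48 ⊆ 11-00-,110-0-
  m49 ⊆ -10--1,11--01,11-00-,110-0-
  m51 ⊆ -10--1,1-0011
  m52 ⊆ -101--,110-0-
  m53 ⊆ --0101,-1-101,-10--1,-101--,1--101,11--01,110-0-
  m54 ⊆ -101-- [E]
  m55 ⊆ -10--1,-101--
  m56 ⊆ -11000,11-00-,1110-0
  m57 ⊆ 11--01,11-00-
  m58 ⊆ 1110-0 [E]
  m61 ⊆ -1-101,1--101,11--01
E = {--0101, -10--1, -101--, 00-000, 01--11, 1-0011, 1110-0}

7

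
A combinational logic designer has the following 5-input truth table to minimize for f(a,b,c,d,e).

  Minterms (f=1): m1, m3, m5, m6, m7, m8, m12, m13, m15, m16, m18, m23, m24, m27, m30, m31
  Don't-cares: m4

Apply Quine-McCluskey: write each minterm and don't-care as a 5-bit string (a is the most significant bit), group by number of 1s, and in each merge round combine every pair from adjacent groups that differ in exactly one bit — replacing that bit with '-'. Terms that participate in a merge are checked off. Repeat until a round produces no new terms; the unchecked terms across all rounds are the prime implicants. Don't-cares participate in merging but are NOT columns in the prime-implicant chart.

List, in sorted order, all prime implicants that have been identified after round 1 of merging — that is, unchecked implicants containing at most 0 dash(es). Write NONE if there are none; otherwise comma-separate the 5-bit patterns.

NONE

Round 0: 00001✓ 00011✓ 00100✓ 00101✓ 00110✓ 00111✓ 01000✓ 01100✓ 01101✓ 01111✓ 10000✓ 10010✓ 10111✓ 11000✓ 11011✓ 11110✓ 11111✓
Round 1: -0111✓ -1000 -1111✓ 0-100✓ 0-101✓ 0-111✓ 00-01✓ 00-11✓ 000-1✓ 001-0✓ 001-1✓ 0010-✓ 0011-✓ 01-00 011-1✓ 0110-✓ 1-000 1-111✓ 100-0 11-11 1111-
Round 2: --111 0-1-1 0-10- 00--1 001--
PIs = {--111, -1000, 0-1-1, 0-10-, 00--1, 001--, 01-00, 1-000, 100-0, 11-11, 1111-}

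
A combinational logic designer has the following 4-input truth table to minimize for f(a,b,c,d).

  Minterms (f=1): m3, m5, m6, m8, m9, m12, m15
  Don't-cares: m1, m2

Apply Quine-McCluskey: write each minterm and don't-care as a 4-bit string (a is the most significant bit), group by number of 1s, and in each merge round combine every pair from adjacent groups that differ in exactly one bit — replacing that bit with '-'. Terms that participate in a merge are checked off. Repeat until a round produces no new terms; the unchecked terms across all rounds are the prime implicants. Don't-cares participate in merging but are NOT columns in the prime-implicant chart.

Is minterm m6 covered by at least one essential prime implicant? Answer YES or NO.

YES

Round 0: 0001✓ 0010✓ 0011✓ 0101✓ 0110✓ 1000✓ 1001✓ 1100✓ 1111
Round 1: -001 0-01 0-10 00-1 001- 1-00 100-
PIs = {-001, 0-01, 0-10, 00-1, 001-, 1-00, 100-, 1111}
Coverage chart:
  m3: 00-1,001-
  m5: 0-01 ←essential
  m6: 0-10 ←essential
  m8: 1-00,100-
  m9: -001,100-
  m12: 1-00 ←essential
  m15: 1111 ←essential
Essential: 0-01, 0-10, 1-00, 1111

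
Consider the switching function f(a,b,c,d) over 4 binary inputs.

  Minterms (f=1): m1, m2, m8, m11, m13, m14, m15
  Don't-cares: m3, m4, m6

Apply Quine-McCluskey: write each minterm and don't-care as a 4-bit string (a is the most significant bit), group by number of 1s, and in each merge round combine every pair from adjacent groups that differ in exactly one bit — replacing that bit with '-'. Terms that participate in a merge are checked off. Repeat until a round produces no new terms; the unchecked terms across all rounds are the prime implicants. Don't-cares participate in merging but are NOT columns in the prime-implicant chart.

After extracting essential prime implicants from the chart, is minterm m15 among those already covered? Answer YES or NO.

YES

size-2^0 implicants → 0001(✓)  0010(✓)  0011(✓)  0100(✓)  0110(✓)  1000  1011(✓)  1101(✓)  1110(✓)  1111(✓)
size-2^1 implicants → -011  -110  0-10  00-1  001-  01-0  1-11  11-1  111-
Unchecked terms (primes): -011, -110, 0-10, 00-1, 001-, 01-0, 1-11, 1000, 11-1, 111-
Minterm coverage:
  m1 ⊆ 00-1 [E]
  m2 ⊆ 0-10,001-
  m8 ⊆ 1000 [E]
  m11 ⊆ -011,1-11
  m13 ⊆ 11-1 [E]
  m14 ⊆ -110,111-
  m15 ⊆ 1-11,11-1,111-
E = {00-1, 1000, 11-1}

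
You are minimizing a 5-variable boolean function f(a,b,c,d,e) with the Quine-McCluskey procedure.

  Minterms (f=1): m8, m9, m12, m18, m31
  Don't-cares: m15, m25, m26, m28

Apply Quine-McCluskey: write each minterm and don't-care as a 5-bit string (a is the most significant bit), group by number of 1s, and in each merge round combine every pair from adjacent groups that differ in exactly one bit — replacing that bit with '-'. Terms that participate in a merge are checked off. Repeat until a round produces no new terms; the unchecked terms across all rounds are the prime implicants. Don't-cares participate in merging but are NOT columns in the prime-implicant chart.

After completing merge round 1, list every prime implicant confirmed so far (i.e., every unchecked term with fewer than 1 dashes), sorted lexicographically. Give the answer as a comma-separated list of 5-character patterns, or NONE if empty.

size-2^0 implicants → 01000(✓)  01001(✓)  01100(✓)  01111(✓)  10010(✓)  11001(✓)  11010(✓)  11100(✓)  11111(✓)
size-2^1 implicants → -1001  -1100  -1111  01-00  0100-  1-010
Unchecked terms (primes): -1001, -1100, -1111, 01-00, 0100-, 1-010

NONE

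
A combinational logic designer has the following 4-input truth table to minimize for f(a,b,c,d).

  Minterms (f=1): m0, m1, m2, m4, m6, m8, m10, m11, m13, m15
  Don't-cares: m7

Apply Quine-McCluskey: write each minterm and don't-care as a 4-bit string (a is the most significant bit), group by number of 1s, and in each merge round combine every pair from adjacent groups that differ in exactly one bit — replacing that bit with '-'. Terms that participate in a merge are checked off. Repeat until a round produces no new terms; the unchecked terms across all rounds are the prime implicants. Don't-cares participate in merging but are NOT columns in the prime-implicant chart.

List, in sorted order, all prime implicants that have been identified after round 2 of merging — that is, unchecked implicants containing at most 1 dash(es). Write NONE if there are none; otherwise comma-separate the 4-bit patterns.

-111, 000-, 011-, 1-11, 101-, 11-1

Round 0: 0000✓ 0001✓ 0010✓ 0100✓ 0110✓ 0111✓ 1000✓ 1010✓ 1011✓ 1101✓ 1111✓
Round 1: -000✓ -010✓ -111 0-00✓ 0-10✓ 00-0✓ 000- 01-0✓ 011- 1-11 10-0✓ 101- 11-1
Round 2: -0-0 0--0
PIs = {-0-0, -111, 0--0, 000-, 011-, 1-11, 101-, 11-1}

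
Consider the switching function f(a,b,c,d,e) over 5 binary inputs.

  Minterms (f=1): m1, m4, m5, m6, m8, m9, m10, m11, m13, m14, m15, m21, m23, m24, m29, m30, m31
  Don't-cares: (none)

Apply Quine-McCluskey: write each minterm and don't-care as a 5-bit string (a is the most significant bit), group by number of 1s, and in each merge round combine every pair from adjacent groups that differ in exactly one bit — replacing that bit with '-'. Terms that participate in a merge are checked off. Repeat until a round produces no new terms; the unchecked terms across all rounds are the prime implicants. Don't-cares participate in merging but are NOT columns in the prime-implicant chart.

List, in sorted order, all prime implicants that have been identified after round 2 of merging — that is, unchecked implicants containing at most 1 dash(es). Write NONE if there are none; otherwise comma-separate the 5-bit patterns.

size-2^0 implicants → 00001(✓)  00100(✓)  00101(✓)  00110(✓)  01000(✓)  01001(✓)  01010(✓)  01011(✓)  01101(✓)  01110(✓)  01111(✓)  10101(✓)  10111(✓)  11000(✓)  11101(✓)  11110(✓)  11111(✓)
size-2^1 implicants → -0101(✓)  -1000  -1101(✓)  -1110(✓)  -1111(✓)  0-001(✓)  0-101(✓)  0-110  00-01(✓)  001-0  0010-  01-01(✓)  01-10(✓)  01-11(✓)  010-0(✓)  010-1(✓)  0100-(✓)  0101-(✓)  011-1(✓)  0111-(✓)  1-101(✓)  1-111(✓)  101-1(✓)  111-1(✓)  1111-(✓)
size-2^2 implicants → --101  -11-1  -111-  0--01  01--1  01-1-  010--  1-1-1
Unchecked terms (primes): --101, -1000, -11-1, -111-, 0--01, 0-110, 001-0, 0010-, 01--1, 01-1-, 010--, 1-1-1

-1000, 0-110, 001-0, 0010-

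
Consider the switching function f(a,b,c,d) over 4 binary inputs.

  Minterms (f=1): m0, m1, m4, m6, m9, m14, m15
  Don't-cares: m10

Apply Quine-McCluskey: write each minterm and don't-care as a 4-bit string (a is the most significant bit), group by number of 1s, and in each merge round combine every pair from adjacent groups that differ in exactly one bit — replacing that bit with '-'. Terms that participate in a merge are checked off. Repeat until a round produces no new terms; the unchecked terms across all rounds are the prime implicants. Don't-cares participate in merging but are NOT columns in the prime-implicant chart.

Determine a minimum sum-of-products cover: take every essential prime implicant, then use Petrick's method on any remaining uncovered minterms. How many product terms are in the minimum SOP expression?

4

[col 0] 0000*, 0001*, 0100*, 0110*, 1001*, 1010*, 1110*, 1111*
[col 1] -001, -110, 0-00, 000-, 01-0, 1-10, 111-
Prime implicants: -001, -110, 0-00, 000-, 01-0, 1-10, 111-
PI chart (minterm → PIs covering it):
  0 | 0-00,000-
  1 | -001,000-
  4 | 0-00,01-0
  6 | -110,01-0
  9 | -001  (sole → essential)
  14 | -110,1-10,111-
  15 | 111-  (sole → essential)
Essential prime implicants: -001, 111-
Petrick residual → -110, 0-00
Minimum SOP uses 4 PIs: b'c'd + bcd' + a'c'd' + abc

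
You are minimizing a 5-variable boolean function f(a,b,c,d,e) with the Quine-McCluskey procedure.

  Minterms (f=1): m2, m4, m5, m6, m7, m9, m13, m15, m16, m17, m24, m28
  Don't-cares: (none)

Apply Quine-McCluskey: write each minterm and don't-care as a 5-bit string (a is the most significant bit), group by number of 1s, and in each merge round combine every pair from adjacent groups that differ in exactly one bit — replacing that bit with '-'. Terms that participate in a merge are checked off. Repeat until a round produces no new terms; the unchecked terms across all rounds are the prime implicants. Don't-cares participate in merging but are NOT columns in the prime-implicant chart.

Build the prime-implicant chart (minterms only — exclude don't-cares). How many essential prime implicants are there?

6

Round 0: 00010✓ 00100✓ 00101✓ 00110✓ 00111✓ 01001✓ 01101✓ 01111✓ 10000✓ 10001✓ 11000✓ 11100✓
Round 1: 0-101✓ 0-111✓ 00-10 001-0✓ 001-1✓ 0010-✓ 0011-✓ 01-01 011-1✓ 1-000 1000- 11-00
Round 2: 0-1-1 001--
PIs = {0-1-1, 00-10, 001--, 01-01, 1-000, 1000-, 11-00}
Coverage chart:
  m2: 00-10 ←essential
  m4: 001-- ←essential
  m5: 0-1-1,001--
  m6: 00-10,001--
  m7: 0-1-1,001--
  m9: 01-01 ←essential
  m13: 0-1-1,01-01
  m15: 0-1-1 ←essential
  m16: 1-000,1000-
  m17: 1000- ←essential
  m24: 1-000,11-00
  m28: 11-00 ←essential
Essential: 0-1-1, 00-10, 001--, 01-01, 1000-, 11-00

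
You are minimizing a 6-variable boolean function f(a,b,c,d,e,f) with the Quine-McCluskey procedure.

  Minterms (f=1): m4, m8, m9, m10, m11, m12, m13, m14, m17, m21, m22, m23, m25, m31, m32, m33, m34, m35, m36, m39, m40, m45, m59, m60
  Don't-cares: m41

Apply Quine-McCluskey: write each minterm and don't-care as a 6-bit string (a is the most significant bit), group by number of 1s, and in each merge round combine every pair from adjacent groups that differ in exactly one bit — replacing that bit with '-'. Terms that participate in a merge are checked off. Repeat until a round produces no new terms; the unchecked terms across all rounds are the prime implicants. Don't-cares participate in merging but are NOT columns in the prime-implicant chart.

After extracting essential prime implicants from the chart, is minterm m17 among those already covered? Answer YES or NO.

NO

size-2^0 implicants → 000100(✓)  001000(✓)  001001(✓)  001010(✓)  001011(✓)  001100(✓)  001101(✓)  001110(✓)  010001(✓)  010101(✓)  010110(✓)  010111(✓)  011001(✓)  011111(✓)  100000(✓)  100001(✓)  100010(✓)  100011(✓)  100100(✓)  100111(✓)  101000(✓)  101001(✓)  101101(✓)  111011  111100
size-2^1 implicants → -00100  -01000(✓)  -01001(✓)  -01101(✓)  0-1001  00-100  001-00(✓)  001-01(✓)  001-10(✓)  0010-0(✓)  0010-1(✓)  00100-(✓)  00101-(✓)  0011-0(✓)  00110-(✓)  01-001  01-111  010-01  0101-1  01011-  10-000(✓)  10-001(✓)  100-00  100-11  1000-0(✓)  1000-1(✓)  10000-(✓)  10001-(✓)  101-01(✓)  10100-(✓)
size-2^2 implicants → -01-01  -0100-  001--0  001-0-  0010--  10-00-  1000--
Unchecked terms (primes): -00100, -01-01, -0100-, 0-1001, 00-100, 001--0, 001-0-, 0010--, 01-001, 01-111, 010-01, 0101-1, 01011-, 10-00-, 100-00, 100-11, 1000--, 111011, 111100
Minterm coverage:
  m4 ⊆ -00100,00-100
  m8 ⊆ -0100-,001--0,001-0-,0010--
  m9 ⊆ -01-01,-0100-,0-1001,001-0-,0010--
  m10 ⊆ 001--0,0010--
  m11 ⊆ 0010-- [E]
  m12 ⊆ 00-100,001--0,001-0-
  m13 ⊆ -01-01,001-0-
  m14 ⊆ 001--0 [E]
  m17 ⊆ 01-001,010-01
  m21 ⊆ 010-01,0101-1
  m22 ⊆ 01011- [E]
  m23 ⊆ 01-111,0101-1,01011-
  m25 ⊆ 0-1001,01-001
  m31 ⊆ 01-111 [E]
  m32 ⊆ 10-00-,100-00,1000--
  m33 ⊆ 10-00-,1000--
  m34 ⊆ 1000-- [E]
  m35 ⊆ 100-11,1000--
  m36 ⊆ -00100,100-00
  m39 ⊆ 100-11 [E]
  m40 ⊆ -0100-,10-00-
  m45 ⊆ -01-01 [E]
  m59 ⊆ 111011 [E]
  m60 ⊆ 111100 [E]
E = {-01-01, 001--0, 0010--, 01-111, 01011-, 100-11, 1000--, 111011, 111100}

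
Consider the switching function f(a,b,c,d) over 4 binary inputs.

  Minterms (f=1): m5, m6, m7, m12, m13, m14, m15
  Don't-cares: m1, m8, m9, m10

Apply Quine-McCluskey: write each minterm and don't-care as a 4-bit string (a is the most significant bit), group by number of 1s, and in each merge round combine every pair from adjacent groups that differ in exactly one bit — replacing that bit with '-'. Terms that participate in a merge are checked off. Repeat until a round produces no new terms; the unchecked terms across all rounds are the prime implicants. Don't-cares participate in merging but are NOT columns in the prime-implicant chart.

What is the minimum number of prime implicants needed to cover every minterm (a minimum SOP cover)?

size-2^0 implicants → 0001(✓)  0101(✓)  0110(✓)  0111(✓)  1000(✓)  1001(✓)  1010(✓)  1100(✓)  1101(✓)  1110(✓)  1111(✓)
size-2^1 implicants → -001(✓)  -101(✓)  -110(✓)  -111(✓)  0-01(✓)  01-1(✓)  011-(✓)  1-00(✓)  1-01(✓)  1-10(✓)  10-0(✓)  100-(✓)  11-0(✓)  11-1(✓)  110-(✓)  111-(✓)
size-2^2 implicants → --01  -1-1  -11-  1--0  1-0-  11--
Unchecked terms (primes): --01, -1-1, -11-, 1--0, 1-0-, 11--
Minterm coverage:
  m5 ⊆ --01,-1-1
  m6 ⊆ -11- [E]
  m7 ⊆ -1-1,-11-
  m12 ⊆ 1--0,1-0-,11--
  m13 ⊆ --01,-1-1,1-0-,11--
  m14 ⊆ -11-,1--0,11--
  m15 ⊆ -1-1,-11-,11--
E = {-11-}
Petrick residual → --01, 1--0
Cover = c'd + bc + ad'  |cover|=3

3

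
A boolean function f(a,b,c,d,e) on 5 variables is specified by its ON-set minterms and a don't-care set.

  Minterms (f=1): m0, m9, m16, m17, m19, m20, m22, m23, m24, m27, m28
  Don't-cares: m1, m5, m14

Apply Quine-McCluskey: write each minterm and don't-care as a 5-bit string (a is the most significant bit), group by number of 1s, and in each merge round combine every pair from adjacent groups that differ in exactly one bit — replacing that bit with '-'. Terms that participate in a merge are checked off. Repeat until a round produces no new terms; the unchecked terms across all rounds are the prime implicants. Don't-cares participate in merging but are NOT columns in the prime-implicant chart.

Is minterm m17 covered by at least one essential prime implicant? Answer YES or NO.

YES

Round 0: 00000✓ 00001✓ 00101✓ 01001✓ 01110 10000✓ 10001✓ 10011✓ 10100✓ 10110✓ 10111✓ 11000✓ 11011✓ 11100✓
Round 1: -0000✓ -0001✓ 0-001 00-01 0000-✓ 1-000✓ 1-011 1-100✓ 10-00✓ 10-11 100-1 1000-✓ 101-0 1011- 11-00✓
Round 2: -000- 1--00
PIs = {-000-, 0-001, 00-01, 01110, 1--00, 1-011, 10-11, 100-1, 101-0, 1011-}
Coverage chart:
  m0: -000- ←essential
  m9: 0-001 ←essential
  m16: -000-,1--00
  m17: -000-,100-1
  m19: 1-011,10-11,100-1
  m20: 1--00,101-0
  m22: 101-0,1011-
  m23: 10-11,1011-
  m24: 1--00 ←essential
  m27: 1-011 ←essential
  m28: 1--00 ←essential
Essential: -000-, 0-001, 1--00, 1-011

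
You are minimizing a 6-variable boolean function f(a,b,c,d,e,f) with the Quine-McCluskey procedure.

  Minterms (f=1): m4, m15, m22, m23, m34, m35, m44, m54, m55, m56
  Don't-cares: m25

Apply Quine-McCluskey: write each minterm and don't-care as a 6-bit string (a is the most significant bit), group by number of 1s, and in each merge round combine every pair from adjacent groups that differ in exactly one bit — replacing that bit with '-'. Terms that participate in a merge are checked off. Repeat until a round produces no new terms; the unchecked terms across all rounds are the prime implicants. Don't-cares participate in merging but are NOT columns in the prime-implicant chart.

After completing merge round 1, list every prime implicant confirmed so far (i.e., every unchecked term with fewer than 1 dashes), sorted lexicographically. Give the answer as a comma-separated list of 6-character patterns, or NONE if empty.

000100, 001111, 011001, 101100, 111000

size-2^0 implicants → 000100  001111  010110(✓)  010111(✓)  011001  100010(✓)  100011(✓)  101100  110110(✓)  110111(✓)  111000
size-2^1 implicants → -10110(✓)  -10111(✓)  01011-(✓)  10001-  11011-(✓)
size-2^2 implicants → -1011-
Unchecked terms (primes): -1011-, 000100, 001111, 011001, 10001-, 101100, 111000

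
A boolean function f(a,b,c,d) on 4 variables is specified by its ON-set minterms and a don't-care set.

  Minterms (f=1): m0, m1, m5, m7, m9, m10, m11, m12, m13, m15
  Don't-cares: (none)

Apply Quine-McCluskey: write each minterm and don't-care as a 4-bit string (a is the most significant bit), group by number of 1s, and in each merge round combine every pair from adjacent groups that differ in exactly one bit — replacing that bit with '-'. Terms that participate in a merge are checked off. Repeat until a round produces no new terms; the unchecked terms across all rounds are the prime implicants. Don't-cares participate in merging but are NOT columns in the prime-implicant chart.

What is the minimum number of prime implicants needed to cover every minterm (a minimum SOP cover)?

5

[col 0] 0000*, 0001*, 0101*, 0111*, 1001*, 1010*, 1011*, 1100*, 1101*, 1111*
[col 1] -001*, -101*, -111*, 0-01*, 000-, 01-1*, 1-01*, 1-11*, 10-1*, 101-, 11-1*, 110-
[col 2] --01, -1-1, 1--1
Prime implicants: --01, -1-1, 000-, 1--1, 101-, 110-
PI chart (minterm → PIs covering it):
  0 | 000-  (sole → essential)
  1 | --01,000-
  5 | --01,-1-1
  7 | -1-1  (sole → essential)
  9 | --01,1--1
  10 | 101-  (sole → essential)
  11 | 1--1,101-
  12 | 110-  (sole → essential)
  13 | --01,-1-1,1--1,110-
  15 | -1-1,1--1
Essential prime implicants: -1-1, 000-, 101-, 110-
Petrick residual → --01
Minimum SOP uses 5 PIs: c'd + bd + a'b'c' + ab'c + abc'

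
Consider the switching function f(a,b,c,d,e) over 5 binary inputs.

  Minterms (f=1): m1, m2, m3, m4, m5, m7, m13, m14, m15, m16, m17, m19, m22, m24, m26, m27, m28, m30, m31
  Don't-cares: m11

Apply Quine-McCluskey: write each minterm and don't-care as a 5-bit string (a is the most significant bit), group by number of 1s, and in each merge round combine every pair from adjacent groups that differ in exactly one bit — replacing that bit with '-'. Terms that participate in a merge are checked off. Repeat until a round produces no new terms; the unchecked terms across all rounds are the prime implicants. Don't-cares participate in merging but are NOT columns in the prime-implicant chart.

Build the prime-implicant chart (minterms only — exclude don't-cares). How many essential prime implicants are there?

6

size-2^0 implicants → 00001(✓)  00010(✓)  00011(✓)  00100(✓)  00101(✓)  00111(✓)  01011(✓)  01101(✓)  01110(✓)  01111(✓)  10000(✓)  10001(✓)  10011(✓)  10110(✓)  11000(✓)  11010(✓)  11011(✓)  11100(✓)  11110(✓)  11111(✓)
size-2^1 implicants → -0001(✓)  -0011(✓)  -1011(✓)  -1110(✓)  -1111(✓)  0-011(✓)  0-101(✓)  0-111(✓)  00-01(✓)  00-11(✓)  000-1(✓)  0001-  001-1(✓)  0010-  01-11(✓)  011-1(✓)  0111-(✓)  1-000  1-011(✓)  1-110  100-1(✓)  1000-  11-00(✓)  11-10(✓)  11-11(✓)  110-0(✓)  1101-(✓)  111-0(✓)  1111-(✓)
size-2^2 implicants → --011  -00-1  -1-11  -111-  0--11  0-1-1  00--1  11--0  11-1-
Unchecked terms (primes): --011, -00-1, -1-11, -111-, 0--11, 0-1-1, 00--1, 0001-, 0010-, 1-000, 1-110, 1000-, 11--0, 11-1-
Minterm coverage:
  m1 ⊆ -00-1,00--1
  m2 ⊆ 0001- [E]
  m3 ⊆ --011,-00-1,0--11,00--1,0001-
  m4 ⊆ 0010- [E]
  m5 ⊆ 0-1-1,00--1,0010-
  m7 ⊆ 0--11,0-1-1,00--1
  m13 ⊆ 0-1-1 [E]
  m14 ⊆ -111- [E]
  m15 ⊆ -1-11,-111-,0--11,0-1-1
  m16 ⊆ 1-000,1000-
  m17 ⊆ -00-1,1000-
  m19 ⊆ --011,-00-1
  m22 ⊆ 1-110 [E]
  m24 ⊆ 1-000,11--0
  m26 ⊆ 11--0,11-1-
  m27 ⊆ --011,-1-11,11-1-
  m28 ⊆ 11--0 [E]
  m30 ⊆ -111-,1-110,11--0,11-1-
  m31 ⊆ -1-11,-111-,11-1-
E = {-111-, 0-1-1, 0001-, 0010-, 1-110, 11--0}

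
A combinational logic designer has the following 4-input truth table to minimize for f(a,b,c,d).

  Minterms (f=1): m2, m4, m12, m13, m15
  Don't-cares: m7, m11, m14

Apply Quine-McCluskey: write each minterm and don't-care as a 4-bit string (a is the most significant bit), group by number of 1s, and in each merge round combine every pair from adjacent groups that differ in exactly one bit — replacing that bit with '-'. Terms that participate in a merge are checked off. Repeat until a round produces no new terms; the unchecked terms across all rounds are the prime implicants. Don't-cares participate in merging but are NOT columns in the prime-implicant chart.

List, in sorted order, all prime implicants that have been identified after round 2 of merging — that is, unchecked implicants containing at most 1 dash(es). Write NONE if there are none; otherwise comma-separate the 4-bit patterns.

-100, -111, 0010, 1-11

[col 0] 0010, 0100*, 0111*, 1011*, 1100*, 1101*, 1110*, 1111*
[col 1] -100, -111, 1-11, 11-0*, 11-1*, 110-*, 111-*
[col 2] 11--
Prime implicants: -100, -111, 0010, 1-11, 11--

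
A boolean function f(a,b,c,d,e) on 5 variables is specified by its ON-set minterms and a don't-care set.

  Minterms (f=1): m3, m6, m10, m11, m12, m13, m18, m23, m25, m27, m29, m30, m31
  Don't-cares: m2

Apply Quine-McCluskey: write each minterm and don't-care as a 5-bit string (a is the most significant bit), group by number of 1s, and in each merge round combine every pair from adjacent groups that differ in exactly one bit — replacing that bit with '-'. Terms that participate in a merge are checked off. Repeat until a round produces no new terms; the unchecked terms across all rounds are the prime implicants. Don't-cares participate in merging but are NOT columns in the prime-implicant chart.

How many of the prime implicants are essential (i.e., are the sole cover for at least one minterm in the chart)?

7

size-2^0 implicants → 00010(✓)  00011(✓)  00110(✓)  01010(✓)  01011(✓)  01100(✓)  01101(✓)  10010(✓)  10111(✓)  11001(✓)  11011(✓)  11101(✓)  11110(✓)  11111(✓)
size-2^1 implicants → -0010  -1011  -1101  0-010(✓)  0-011(✓)  00-10  0001-(✓)  0101-(✓)  0110-  1-111  11-01(✓)  11-11(✓)  110-1(✓)  111-1(✓)  1111-
size-2^2 implicants → 0-01-  11--1
Unchecked terms (primes): -0010, -1011, -1101, 0-01-, 00-10, 0110-, 1-111, 11--1, 1111-
Minterm coverage:
  m3 ⊆ 0-01- [E]
  m6 ⊆ 00-10 [E]
  m10 ⊆ 0-01- [E]
  m11 ⊆ -1011,0-01-
  m12 ⊆ 0110- [E]
  m13 ⊆ -1101,0110-
  m18 ⊆ -0010 [E]
  m23 ⊆ 1-111 [E]
  m25 ⊆ 11--1 [E]
  m27 ⊆ -1011,11--1
  m29 ⊆ -1101,11--1
  m30 ⊆ 1111- [E]
  m31 ⊆ 1-111,11--1,1111-
E = {-0010, 0-01-, 00-10, 0110-, 1-111, 11--1, 1111-}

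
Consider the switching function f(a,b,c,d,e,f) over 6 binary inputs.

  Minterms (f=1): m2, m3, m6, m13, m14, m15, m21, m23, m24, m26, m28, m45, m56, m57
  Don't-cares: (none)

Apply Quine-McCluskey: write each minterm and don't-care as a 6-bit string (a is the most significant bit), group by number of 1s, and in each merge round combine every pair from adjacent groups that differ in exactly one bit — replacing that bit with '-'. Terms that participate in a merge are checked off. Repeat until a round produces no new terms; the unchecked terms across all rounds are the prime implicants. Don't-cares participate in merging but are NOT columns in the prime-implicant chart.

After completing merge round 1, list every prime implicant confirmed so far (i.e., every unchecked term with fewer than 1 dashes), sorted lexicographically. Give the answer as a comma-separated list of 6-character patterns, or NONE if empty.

NONE

Round 0: 000010✓ 000011✓ 000110✓ 001101✓ 001110✓ 001111✓ 010101✓ 010111✓ 011000✓ 011010✓ 011100✓ 101101✓ 111000✓ 111001✓
Round 1: -01101 -11000 00-110 000-10 00001- 0011-1 00111- 0101-1 011-00 0110-0 11100-
PIs = {-01101, -11000, 00-110, 000-10, 00001-, 0011-1, 00111-, 0101-1, 011-00, 0110-0, 11100-}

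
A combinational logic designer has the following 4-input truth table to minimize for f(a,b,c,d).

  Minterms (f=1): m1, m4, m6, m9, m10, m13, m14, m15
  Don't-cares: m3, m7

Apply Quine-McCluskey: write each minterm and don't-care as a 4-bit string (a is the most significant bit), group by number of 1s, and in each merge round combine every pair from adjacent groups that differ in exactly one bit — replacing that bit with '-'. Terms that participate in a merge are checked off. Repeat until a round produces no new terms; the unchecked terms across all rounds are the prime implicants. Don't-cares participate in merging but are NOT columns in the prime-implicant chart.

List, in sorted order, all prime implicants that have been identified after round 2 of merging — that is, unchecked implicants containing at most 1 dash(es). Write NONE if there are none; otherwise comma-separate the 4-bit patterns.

-001, 0-11, 00-1, 01-0, 1-01, 1-10, 11-1

size-2^0 implicants → 0001(✓)  0011(✓)  0100(✓)  0110(✓)  0111(✓)  1001(✓)  1010(✓)  1101(✓)  1110(✓)  1111(✓)
size-2^1 implicants → -001  -110(✓)  -111(✓)  0-11  00-1  01-0  011-(✓)  1-01  1-10  11-1  111-(✓)
size-2^2 implicants → -11-
Unchecked terms (primes): -001, -11-, 0-11, 00-1, 01-0, 1-01, 1-10, 11-1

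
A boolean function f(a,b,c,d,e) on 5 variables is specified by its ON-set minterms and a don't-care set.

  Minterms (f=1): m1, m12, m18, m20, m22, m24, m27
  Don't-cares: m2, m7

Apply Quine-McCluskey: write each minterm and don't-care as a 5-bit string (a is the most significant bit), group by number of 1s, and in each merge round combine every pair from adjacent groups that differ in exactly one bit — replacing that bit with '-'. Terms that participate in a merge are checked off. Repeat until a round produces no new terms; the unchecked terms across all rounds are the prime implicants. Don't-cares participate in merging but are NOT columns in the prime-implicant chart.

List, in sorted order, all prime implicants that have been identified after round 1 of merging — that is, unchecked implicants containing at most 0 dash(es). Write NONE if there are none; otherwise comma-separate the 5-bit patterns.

[col 0] 00001, 00010*, 00111, 01100, 10010*, 10100*, 10110*, 11000, 11011
[col 1] -0010, 10-10, 101-0
Prime implicants: -0010, 00001, 00111, 01100, 10-10, 101-0, 11000, 11011

00001, 00111, 01100, 11000, 11011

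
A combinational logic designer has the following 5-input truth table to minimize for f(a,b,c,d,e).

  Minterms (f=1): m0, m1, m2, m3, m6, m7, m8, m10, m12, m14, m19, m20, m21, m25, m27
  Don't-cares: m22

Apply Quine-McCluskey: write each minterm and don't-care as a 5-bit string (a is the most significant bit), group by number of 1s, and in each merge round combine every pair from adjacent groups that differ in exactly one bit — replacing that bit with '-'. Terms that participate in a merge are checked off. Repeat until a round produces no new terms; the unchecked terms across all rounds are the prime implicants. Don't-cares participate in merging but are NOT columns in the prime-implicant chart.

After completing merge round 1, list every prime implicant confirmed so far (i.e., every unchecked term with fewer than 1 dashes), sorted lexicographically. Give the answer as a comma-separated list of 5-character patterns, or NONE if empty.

Round 0: 00000✓ 00001✓ 00010✓ 00011✓ 00110✓ 00111✓ 01000✓ 01010✓ 01100✓ 01110✓ 10011✓ 10100✓ 10101✓ 10110✓ 11001✓ 11011✓
Round 1: -0011 -0110 0-000✓ 0-010✓ 0-110✓ 00-10✓ 00-11✓ 000-0✓ 000-1✓ 0000-✓ 0001-✓ 0011-✓ 01-00✓ 01-10✓ 010-0✓ 011-0✓ 1-011 101-0 1010- 110-1
Round 2: 0--10 0-0-0 00-1- 000-- 01--0
PIs = {-0011, -0110, 0--10, 0-0-0, 00-1-, 000--, 01--0, 1-011, 101-0, 1010-, 110-1}

NONE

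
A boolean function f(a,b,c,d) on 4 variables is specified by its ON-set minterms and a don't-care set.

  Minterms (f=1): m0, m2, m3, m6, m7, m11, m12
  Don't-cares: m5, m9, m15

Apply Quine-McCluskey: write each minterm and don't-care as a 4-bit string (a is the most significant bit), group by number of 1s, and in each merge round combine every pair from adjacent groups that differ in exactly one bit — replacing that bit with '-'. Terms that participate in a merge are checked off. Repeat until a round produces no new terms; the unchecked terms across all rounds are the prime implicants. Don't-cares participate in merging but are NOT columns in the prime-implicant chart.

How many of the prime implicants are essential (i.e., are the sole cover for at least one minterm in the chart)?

[col 0] 0000*, 0010*, 0011*, 0101*, 0110*, 0111*, 1001*, 1011*, 1100, 1111*
[col 1] -011*, -111*, 0-10*, 0-11*, 00-0, 001-*, 01-1, 011-*, 1-11*, 10-1
[col 2] --11, 0-1-
Prime implicants: --11, 0-1-, 00-0, 01-1, 10-1, 1100
PI chart (minterm → PIs covering it):
  0 | 00-0  (sole → essential)
  2 | 0-1-,00-0
  3 | --11,0-1-
  6 | 0-1-  (sole → essential)
  7 | --11,0-1-,01-1
  11 | --11,10-1
  12 | 1100  (sole → essential)
Essential prime implicants: 0-1-, 00-0, 1100

3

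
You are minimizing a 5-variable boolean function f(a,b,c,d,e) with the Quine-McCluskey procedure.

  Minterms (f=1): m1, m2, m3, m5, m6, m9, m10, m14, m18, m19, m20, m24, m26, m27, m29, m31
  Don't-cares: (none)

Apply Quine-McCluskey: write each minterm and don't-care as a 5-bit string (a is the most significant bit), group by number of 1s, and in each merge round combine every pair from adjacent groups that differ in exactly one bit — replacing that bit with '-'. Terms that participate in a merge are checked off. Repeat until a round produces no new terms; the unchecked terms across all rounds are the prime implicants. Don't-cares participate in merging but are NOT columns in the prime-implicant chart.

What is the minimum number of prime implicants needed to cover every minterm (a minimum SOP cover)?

8

Round 0: 00001✓ 00010✓ 00011✓ 00101✓ 00110✓ 01001✓ 01010✓ 01110✓ 10010✓ 10011✓ 10100 11000✓ 11010✓ 11011✓ 11101✓ 11111✓
Round 1: -0010✓ -0011✓ -1010✓ 0-001 0-010✓ 0-110✓ 00-01 00-10✓ 000-1 0001-✓ 01-10✓ 1-010✓ 1-011✓ 1001-✓ 11-11 110-0 1101-✓ 111-1
Round 2: --010 -001- 0--10 1-01-
PIs = {--010, -001-, 0--10, 0-001, 00-01, 000-1, 1-01-, 10100, 11-11, 110-0, 111-1}
Coverage chart:
  m1: 0-001,00-01,000-1
  m2: --010,-001-,0--10
  m3: -001-,000-1
  m5: 00-01 ←essential
  m6: 0--10 ←essential
  m9: 0-001 ←essential
  m10: --010,0--10
  m14: 0--10 ←essential
  m18: --010,-001-,1-01-
  m19: -001-,1-01-
  m20: 10100 ←essential
  m24: 110-0 ←essential
  m26: --010,1-01-,110-0
  m27: 1-01-,11-11
  m29: 111-1 ←essential
  m31: 11-11,111-1
Essential: 0--10, 0-001, 00-01, 10100, 110-0, 111-1
Petrick residual → -001-, 1-01-
Min cover (8 terms): b'c'd + a'de' + a'c'd'e + a'b'd'e + ac'd + ab'cd'e' + abc'e' + abce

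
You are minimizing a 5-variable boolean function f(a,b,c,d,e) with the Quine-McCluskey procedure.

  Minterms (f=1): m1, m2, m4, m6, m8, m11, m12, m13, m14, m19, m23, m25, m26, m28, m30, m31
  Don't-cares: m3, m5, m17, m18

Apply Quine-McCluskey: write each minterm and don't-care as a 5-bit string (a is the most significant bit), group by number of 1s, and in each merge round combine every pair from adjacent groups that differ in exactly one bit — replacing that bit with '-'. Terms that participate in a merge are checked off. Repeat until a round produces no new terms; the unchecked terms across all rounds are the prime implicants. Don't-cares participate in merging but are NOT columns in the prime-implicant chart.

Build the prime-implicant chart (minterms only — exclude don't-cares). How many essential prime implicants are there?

5

[col 0] 00001*, 00010*, 00011*, 00100*, 00101*, 00110*, 01000*, 01011*, 01100*, 01101*, 01110*, 10001*, 10010*, 10011*, 10111*, 11001*, 11010*, 11100*, 11110*, 11111*
[col 1] -0001*, -0010*, -0011*, -1100*, -1110*, 0-011, 0-100*, 0-101*, 0-110*, 00-01, 00-10, 000-1*, 0001-*, 001-0*, 0010-*, 01-00, 011-0*, 0110-*, 1-001, 1-010, 1-111, 10-11, 100-1*, 1001-*, 11-10, 111-0*, 1111-
[col 2] -00-1, -001-, -11-0, 0-1-0, 0-10-
Prime implicants: -00-1, -001-, -11-0, 0-011, 0-1-0, 0-10-, 00-01, 00-10, 01-00, 1-001, 1-010, 1-111, 10-11, 11-10, 1111-
PI chart (minterm → PIs covering it):
  1 | -00-1,00-01
  2 | -001-,00-10
  4 | 0-1-0,0-10-
  6 | 0-1-0,00-10
  8 | 01-00  (sole → essential)
  11 | 0-011  (sole → essential)
  12 | -11-0,0-1-0,0-10-,01-00
  13 | 0-10-  (sole → essential)
  14 | -11-0,0-1-0
  19 | -00-1,-001-,10-11
  23 | 1-111,10-11
  25 | 1-001  (sole → essential)
  26 | 1-010,11-10
  28 | -11-0  (sole → essential)
  30 | -11-0,11-10,1111-
  31 | 1-111,1111-
Essential prime implicants: -11-0, 0-011, 0-10-, 01-00, 1-001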